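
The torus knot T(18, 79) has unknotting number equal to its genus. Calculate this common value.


For a torus knot T(p,q), both the unknotting number and genus equal (p-1)(q-1)/2.
= (18-1)(79-1)/2
= 17*78/2
= 1326/2 = 663

663


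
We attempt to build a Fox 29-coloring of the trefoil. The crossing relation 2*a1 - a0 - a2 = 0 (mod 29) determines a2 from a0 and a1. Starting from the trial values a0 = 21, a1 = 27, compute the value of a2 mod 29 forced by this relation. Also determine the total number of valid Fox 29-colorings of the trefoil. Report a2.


Step 1: Apply the given crossing relation 2*a1 - a0 - a2 = 0 (mod 29).
  a2 = 2*a1 - a0 mod 29
  a2 = 2*27 - 21 mod 29
  a2 = 54 - 21 mod 29
  a2 = 33 mod 29 = 4
Step 2: The trefoil has determinant 3.
  Number of Fox p-colorings (p prime) is p^2 if p = 3, else p.
  Since 29 does not divide 3, only trivial (constant) colorings exist.
  (So the trial a0 = 21, a1 = 27 with a0 != a1 does NOT extend to a valid coloring of the whole trefoil: the other two crossing relations require 3*(a1 - a0) = 0 (mod 29), which fails.)
  Total colorings = 29
Step 3: a2 = 4, total Fox 29-colorings = 29

4


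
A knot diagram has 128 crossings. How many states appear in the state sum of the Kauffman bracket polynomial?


Each crossing contributes 2 choices (A-smoothing or B-smoothing).
Total states = 2^128 = 340282366920938463463374607431768211456

340282366920938463463374607431768211456


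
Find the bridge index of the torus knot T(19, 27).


The bridge number of T(p,q) is min(p,q).
min(19, 27) = 19

19


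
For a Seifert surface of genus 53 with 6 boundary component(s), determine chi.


chi = 2 - 2g - b
= 2 - 2*53 - 6
= 2 - 106 - 6 = -110

-110


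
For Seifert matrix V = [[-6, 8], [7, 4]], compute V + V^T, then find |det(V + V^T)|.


Step 1: Form V + V^T where V = [[-6, 8], [7, 4]]
  V^T = [[-6, 7], [8, 4]]
  V + V^T = [[-12, 15], [15, 8]]
Step 2: det(V + V^T) = (-12)*8 - 15*15
  = -96 - 225 = -321
Step 3: Knot determinant = |det(V + V^T)| = |-321| = 321

321


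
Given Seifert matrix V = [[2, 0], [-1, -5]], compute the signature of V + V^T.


Step 1: V + V^T = [[4, -1], [-1, -10]]
Step 2: trace = -6, det = -41
Step 3: Discriminant = (-6)^2 - 4*(-41) = 200
Step 4: Eigenvalues: 4.07107, -10.0711
Step 5: Signature = (# positive eigenvalues) - (# negative eigenvalues) = 0

0


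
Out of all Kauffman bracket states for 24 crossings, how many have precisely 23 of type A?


We choose which 23 of 24 crossings get A-smoothings.
C(24, 23) = 24! / (23! * 1!)
= 24

24


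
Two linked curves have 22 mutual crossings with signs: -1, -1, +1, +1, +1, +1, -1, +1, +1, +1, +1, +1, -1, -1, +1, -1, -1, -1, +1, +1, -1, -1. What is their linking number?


Step 1: Count positive crossings: 12
Step 2: Count negative crossings: 10
Step 3: Sum of signs = 12 - 10 = 2
Step 4: Linking number = sum/2 = 2/2 = 1

1


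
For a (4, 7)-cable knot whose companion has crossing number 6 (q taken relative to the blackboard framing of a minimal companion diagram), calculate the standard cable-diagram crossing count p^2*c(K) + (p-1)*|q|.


Step 1: Each of the c(K) crossings of the companion diagram becomes p*p = p^2 crossings among the p parallel strands, and each of the |q| twists s_1 s_2 ... s_(p-1) adds (p-1) crossings.
  Crossings = p^2 * c(K) + (p-1)*|q|
Step 2: = 4^2 * 6 + (4-1)*7
Step 3: = 16*6 + 3*7
Step 4: = 96 + 21 = 117

117


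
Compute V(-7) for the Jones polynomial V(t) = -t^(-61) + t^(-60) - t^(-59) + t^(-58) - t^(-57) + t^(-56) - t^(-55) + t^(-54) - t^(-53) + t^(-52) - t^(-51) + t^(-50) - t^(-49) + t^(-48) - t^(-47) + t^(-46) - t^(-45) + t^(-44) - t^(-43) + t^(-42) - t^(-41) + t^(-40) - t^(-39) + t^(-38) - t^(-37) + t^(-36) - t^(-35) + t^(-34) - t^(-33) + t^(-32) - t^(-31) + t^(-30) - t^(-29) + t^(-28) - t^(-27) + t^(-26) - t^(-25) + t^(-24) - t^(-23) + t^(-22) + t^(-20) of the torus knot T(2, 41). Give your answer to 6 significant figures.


Substituting t = -7 into V(t) = -t^(-61) + t^(-60) - t^(-59) + t^(-58) - t^(-57) + t^(-56) - t^(-55) + t^(-54) - t^(-53) + t^(-52) - t^(-51) + t^(-50) - t^(-49) + t^(-48) - t^(-47) + t^(-46) - t^(-45) + t^(-44) - t^(-43) + t^(-42) - t^(-41) + t^(-40) - t^(-39) + t^(-38) - t^(-37) + t^(-36) - t^(-35) + t^(-34) - t^(-33) + t^(-32) - t^(-31) + t^(-30) - t^(-29) + t^(-28) - t^(-27) + t^(-26) - t^(-25) + t^(-24) - t^(-23) + t^(-22) + t^(-20):
  (-)t^(-61) = 2.81203e-52
  (+)t^(-60) = 1.96842e-51
  (-)t^(-59) = 1.37789e-50
  (+)t^(-58) = 9.64525e-50
  (-)t^(-57) = 6.75168e-49
  (+)t^(-56) = 4.72617e-48
  (-)t^(-55) = 3.30832e-47
  (+)t^(-54) = 2.31583e-46
  (-)t^(-53) = 1.62108e-45
  (+)t^(-52) = 1.13475e-44
  (-)t^(-51) = 7.94328e-44
  (+)t^(-50) = 5.5603e-43
  (-)t^(-49) = 3.89221e-42
  (+)t^(-48) = 2.72455e-41
  (-)t^(-47) = 1.90718e-40
  (+)t^(-46) = 1.33503e-39
  (-)t^(-45) = 9.34519e-39
  (+)t^(-44) = 6.54163e-38
  (-)t^(-43) = 4.57914e-37
  (+)t^(-42) = 3.2054e-36
  (-)t^(-41) = 2.24378e-35
  (+)t^(-40) = 1.57065e-34
  (-)t^(-39) = 1.09945e-33
  (+)t^(-38) = 7.69617e-33
  (-)t^(-37) = 5.38732e-32
  (+)t^(-36) = 3.77112e-31
  (-)t^(-35) = 2.63979e-30
  (+)t^(-34) = 1.84785e-29
  (-)t^(-33) = 1.29349e-28
  (+)t^(-32) = 9.05446e-28
  (-)t^(-31) = 6.33812e-27
  (+)t^(-30) = 4.43669e-26
  (-)t^(-29) = 3.10568e-25
  (+)t^(-28) = 2.17398e-24
  (-)t^(-27) = 1.52178e-23
  (+)t^(-26) = 1.06525e-22
  (-)t^(-25) = 7.45674e-22
  (+)t^(-24) = 5.21972e-21
  (-)t^(-23) = 3.6538e-20
  (+)t^(-22) = 2.55766e-19
  (+)t^(-20) = 1.25325e-17
Sum = (2.81203e-52) + (1.96842e-51) + (1.37789e-50) + (9.64525e-50) + (6.75168e-49) + (4.72617e-48) + (3.30832e-47) + (2.31583e-46) + (1.62108e-45) + (1.13475e-44) + (7.94328e-44) + (5.5603e-43) + (3.89221e-42) + (2.72455e-41) + (1.90718e-40) + (1.33503e-39) + (9.34519e-39) + (6.54163e-38) + (4.57914e-37) + (3.2054e-36) + (2.24378e-35) + (1.57065e-34) + (1.09945e-33) + (7.69617e-33) + (5.38732e-32) + (3.77112e-31) + (2.63979e-30) + (1.84785e-29) + (1.29349e-28) + (9.05446e-28) + (6.33812e-27) + (4.43669e-26) + (3.10568e-25) + (2.17398e-24) + (1.52178e-23) + (1.06525e-22) + (7.45674e-22) + (5.21972e-21) + (3.6538e-20) + (2.55766e-19) + (1.25325e-17)
= 1.283093677e-17
Rounded to 6 significant figures: 1.28309e-17

1.28309e-17


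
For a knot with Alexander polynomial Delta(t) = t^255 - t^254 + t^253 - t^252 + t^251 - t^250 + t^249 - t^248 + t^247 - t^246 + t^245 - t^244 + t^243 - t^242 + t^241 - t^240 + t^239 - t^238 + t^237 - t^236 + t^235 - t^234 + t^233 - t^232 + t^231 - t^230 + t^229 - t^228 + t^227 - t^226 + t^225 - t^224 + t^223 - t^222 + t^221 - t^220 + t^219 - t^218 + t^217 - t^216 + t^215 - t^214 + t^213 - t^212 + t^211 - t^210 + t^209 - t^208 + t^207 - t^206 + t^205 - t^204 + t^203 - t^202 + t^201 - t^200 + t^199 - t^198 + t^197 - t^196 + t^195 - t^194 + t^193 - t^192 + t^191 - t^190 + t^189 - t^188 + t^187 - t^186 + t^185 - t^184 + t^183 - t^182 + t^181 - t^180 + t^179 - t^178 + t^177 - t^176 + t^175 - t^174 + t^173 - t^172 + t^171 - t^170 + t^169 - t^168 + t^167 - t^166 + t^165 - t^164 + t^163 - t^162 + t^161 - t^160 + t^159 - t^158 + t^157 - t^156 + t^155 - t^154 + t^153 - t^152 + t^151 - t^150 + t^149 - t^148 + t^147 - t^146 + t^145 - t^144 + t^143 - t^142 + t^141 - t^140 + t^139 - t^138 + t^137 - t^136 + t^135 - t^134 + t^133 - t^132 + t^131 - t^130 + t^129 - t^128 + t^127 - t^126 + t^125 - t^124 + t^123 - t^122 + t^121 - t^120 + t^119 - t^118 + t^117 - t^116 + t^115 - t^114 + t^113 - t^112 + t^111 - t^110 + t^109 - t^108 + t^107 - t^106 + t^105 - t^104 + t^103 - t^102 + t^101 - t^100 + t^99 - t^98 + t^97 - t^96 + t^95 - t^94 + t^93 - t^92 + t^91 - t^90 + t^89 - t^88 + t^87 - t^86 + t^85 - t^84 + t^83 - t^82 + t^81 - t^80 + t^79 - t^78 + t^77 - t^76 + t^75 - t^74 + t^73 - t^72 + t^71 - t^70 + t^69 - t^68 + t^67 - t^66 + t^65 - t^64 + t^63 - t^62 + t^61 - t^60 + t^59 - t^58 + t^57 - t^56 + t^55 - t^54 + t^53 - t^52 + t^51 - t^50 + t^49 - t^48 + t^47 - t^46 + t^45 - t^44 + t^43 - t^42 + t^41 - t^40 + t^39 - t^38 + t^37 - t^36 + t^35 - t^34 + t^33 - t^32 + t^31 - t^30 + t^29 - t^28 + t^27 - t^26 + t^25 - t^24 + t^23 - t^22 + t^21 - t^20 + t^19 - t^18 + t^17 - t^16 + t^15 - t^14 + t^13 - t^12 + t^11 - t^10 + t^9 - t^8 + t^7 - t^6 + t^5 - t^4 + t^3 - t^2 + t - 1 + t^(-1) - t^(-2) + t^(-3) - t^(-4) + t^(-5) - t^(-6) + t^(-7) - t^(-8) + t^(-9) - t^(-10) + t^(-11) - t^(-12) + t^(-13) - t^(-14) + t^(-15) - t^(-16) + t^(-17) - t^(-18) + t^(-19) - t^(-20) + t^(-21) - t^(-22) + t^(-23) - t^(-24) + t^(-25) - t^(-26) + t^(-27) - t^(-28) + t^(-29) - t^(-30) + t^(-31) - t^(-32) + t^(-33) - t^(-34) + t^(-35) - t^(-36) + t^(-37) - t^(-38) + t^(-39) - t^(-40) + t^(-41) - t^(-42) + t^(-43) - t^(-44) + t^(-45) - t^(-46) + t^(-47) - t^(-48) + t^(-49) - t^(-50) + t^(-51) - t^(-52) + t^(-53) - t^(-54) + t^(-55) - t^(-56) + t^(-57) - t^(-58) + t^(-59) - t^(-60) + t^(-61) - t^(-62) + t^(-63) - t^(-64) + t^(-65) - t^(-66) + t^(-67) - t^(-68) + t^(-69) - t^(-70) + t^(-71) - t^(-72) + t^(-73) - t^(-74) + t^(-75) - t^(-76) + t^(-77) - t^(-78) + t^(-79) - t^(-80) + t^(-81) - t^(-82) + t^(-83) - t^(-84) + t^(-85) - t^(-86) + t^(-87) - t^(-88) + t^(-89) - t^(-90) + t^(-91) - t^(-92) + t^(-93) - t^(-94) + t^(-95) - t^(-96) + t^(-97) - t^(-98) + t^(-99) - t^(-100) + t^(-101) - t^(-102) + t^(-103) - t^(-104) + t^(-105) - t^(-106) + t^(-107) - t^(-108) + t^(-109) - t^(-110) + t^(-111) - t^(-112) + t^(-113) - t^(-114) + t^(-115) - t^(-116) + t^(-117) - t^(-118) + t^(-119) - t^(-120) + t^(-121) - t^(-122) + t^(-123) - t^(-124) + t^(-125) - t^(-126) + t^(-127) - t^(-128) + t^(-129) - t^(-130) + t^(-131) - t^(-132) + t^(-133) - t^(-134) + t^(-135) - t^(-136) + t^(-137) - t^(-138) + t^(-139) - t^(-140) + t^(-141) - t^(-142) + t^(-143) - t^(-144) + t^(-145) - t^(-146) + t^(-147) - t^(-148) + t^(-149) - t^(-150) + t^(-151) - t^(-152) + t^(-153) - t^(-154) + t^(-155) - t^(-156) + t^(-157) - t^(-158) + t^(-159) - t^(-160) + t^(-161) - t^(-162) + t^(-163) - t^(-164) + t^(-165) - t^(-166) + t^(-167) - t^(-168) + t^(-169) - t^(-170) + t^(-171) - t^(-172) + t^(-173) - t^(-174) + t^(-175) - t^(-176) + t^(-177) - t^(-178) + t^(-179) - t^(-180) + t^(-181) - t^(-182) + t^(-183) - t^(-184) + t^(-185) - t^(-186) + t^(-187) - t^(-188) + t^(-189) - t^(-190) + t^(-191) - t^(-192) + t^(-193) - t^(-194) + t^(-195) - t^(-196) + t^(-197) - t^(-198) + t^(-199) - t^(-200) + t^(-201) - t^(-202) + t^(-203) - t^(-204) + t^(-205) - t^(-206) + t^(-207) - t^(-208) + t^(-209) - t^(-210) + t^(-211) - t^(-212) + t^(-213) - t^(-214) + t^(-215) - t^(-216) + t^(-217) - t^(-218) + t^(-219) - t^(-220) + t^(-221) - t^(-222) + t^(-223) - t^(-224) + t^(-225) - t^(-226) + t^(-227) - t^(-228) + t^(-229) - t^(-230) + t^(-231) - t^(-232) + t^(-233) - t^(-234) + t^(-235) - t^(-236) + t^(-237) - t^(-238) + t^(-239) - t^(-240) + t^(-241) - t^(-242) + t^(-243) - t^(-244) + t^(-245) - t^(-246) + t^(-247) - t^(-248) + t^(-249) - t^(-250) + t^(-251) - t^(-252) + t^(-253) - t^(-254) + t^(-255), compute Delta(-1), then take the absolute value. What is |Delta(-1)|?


Step 1: The polynomial has 511 terms with alternating signs, exponents from 255 down to -255.
Step 2: Substitute t = -1. The i-th term has coefficient (-1)^i and exponent (m-i),
  so its value is (-1)^i * (-1)^(m-i) = (-1)^m = -1 for every i.
Step 3: All 511 terms equal -1, so Delta(-1) = 511 * (-1) = -511
Step 4: |Delta(-1)| = 511

511


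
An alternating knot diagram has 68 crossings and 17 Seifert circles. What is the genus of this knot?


For alternating knots, g = (c - s + 1)/2.
= (68 - 17 + 1)/2
= 52/2 = 26

26


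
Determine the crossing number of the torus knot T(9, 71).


For a torus knot T(p, q) with gcd(p,q)=1,
the crossing number is min(p*(q-1), q*(p-1)).
p*(q-1) = 9*70 = 630
q*(p-1) = 71*8 = 568
min(630, 568) = 568

568


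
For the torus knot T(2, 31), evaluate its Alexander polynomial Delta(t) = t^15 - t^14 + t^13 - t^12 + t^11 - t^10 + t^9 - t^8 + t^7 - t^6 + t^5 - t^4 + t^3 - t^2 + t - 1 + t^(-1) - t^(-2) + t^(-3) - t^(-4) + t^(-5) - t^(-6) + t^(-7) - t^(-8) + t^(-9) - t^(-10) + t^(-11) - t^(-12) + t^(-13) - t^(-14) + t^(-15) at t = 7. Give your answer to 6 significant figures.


Substituting t = 7 into Delta(t) = t^15 - t^14 + t^13 - t^12 + t^11 - t^10 + t^9 - t^8 + t^7 - t^6 + t^5 - t^4 + t^3 - t^2 + t - 1 + t^(-1) - t^(-2) + t^(-3) - t^(-4) + t^(-5) - t^(-6) + t^(-7) - t^(-8) + t^(-9) - t^(-10) + t^(-11) - t^(-12) + t^(-13) - t^(-14) + t^(-15):
Term values: (4747561509943) + (-678223072849) + (96889010407) + (-13841287201) + (1977326743) + (-282475249) + (40353607) + (-5764801) + (823543) + (-117649) + (16807) + (-2401) + (343) + (-49) + (7) + (-1) + (0.142857) + (-0.0204082) + (0.00291545) + (-0.000416493) + (5.9499e-05) + (-8.49986e-06) + (1.21427e-06) + (-1.73467e-07) + (2.47809e-08) + (-3.54013e-09) + (5.05733e-10) + (-7.22476e-11) + (1.03211e-11) + (-1.47444e-12) + (2.10634e-13)
Sum = 4.154116321e+12
Rounded to 6 significant figures: 4.15412e+12

4.15412e+12


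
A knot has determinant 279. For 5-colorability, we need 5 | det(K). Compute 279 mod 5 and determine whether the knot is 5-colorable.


Step 1: A knot is p-colorable if and only if p divides its determinant.
Step 2: Compute 279 mod 5.
279 = 55 * 5 + 4
Step 3: 279 mod 5 = 4
Step 4: The knot is 5-colorable: no

4


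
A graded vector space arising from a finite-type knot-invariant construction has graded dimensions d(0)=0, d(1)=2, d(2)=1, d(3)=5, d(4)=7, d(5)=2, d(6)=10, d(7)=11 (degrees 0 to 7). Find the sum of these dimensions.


Total dimension = d(0) + d(1) + ... + d(7)
= 0 + 2 + 1 + 5 + 7 + 2 + 10 + 11
= 38

38


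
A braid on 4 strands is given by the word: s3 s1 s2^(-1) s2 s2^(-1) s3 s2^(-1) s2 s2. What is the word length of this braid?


The word length counts the number of generators (including inverses).
Listing each generator: s3, s1, s2^(-1), s2, s2^(-1), s3, s2^(-1), s2, s2
There are 9 generators in this braid word.

9


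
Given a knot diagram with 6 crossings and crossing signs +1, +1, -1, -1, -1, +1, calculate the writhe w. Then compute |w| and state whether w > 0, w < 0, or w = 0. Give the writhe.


Step 1: Count positive crossings (+1).
Positive crossings: 3
Step 2: Count negative crossings (-1).
Negative crossings: 3
Step 3: Writhe = (positive) - (negative)
w = 3 - 3 = 0
Step 4: |w| = 0, and w is zero

0


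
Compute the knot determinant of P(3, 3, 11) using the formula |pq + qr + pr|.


Step 1: Compute pq + qr + pr.
pq = 3*3 = 9
qr = 3*11 = 33
pr = 3*11 = 33
pq + qr + pr = 9 + 33 + 33 = 75
Step 2: Take absolute value.
det(P(3,3,11)) = |75| = 75

75


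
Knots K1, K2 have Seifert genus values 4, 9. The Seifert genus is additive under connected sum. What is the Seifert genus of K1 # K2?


The Seifert genus is additive under connected sum.
Seifert genus(K1 # K2) = (4) + (9)
= 13

13


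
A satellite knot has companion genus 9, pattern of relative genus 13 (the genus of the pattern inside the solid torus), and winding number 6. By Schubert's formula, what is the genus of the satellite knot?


Schubert: g(satellite) = g_rel(pattern) + |winding| * g(companion),
where g_rel(pattern) is the genus of the pattern relative to the solid torus.
= 13 + 6 * 9
= 13 + 54 = 67

67


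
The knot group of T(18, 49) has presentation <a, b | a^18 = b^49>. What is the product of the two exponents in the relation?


The relation is a^18 = b^49.
Product of exponents = 18 * 49
= 882

882


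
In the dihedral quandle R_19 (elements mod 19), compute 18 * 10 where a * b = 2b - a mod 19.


18 * 10 = 2*10 - 18 mod 19
= 20 - 18 mod 19
= 2 mod 19 = 2

2


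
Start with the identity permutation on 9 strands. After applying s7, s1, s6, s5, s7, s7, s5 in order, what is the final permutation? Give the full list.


Starting with identity [1, 2, 3, 4, 5, 6, 7, 8, 9].
Apply generators in sequence:
  After s7: [1, 2, 3, 4, 5, 6, 8, 7, 9]
  After s1: [2, 1, 3, 4, 5, 6, 8, 7, 9]
  After s6: [2, 1, 3, 4, 5, 8, 6, 7, 9]
  After s5: [2, 1, 3, 4, 8, 5, 6, 7, 9]
  After s7: [2, 1, 3, 4, 8, 5, 7, 6, 9]
  After s7: [2, 1, 3, 4, 8, 5, 6, 7, 9]
  After s5: [2, 1, 3, 4, 5, 8, 6, 7, 9]
Final permutation: [2, 1, 3, 4, 5, 8, 6, 7, 9]

[2, 1, 3, 4, 5, 8, 6, 7, 9]


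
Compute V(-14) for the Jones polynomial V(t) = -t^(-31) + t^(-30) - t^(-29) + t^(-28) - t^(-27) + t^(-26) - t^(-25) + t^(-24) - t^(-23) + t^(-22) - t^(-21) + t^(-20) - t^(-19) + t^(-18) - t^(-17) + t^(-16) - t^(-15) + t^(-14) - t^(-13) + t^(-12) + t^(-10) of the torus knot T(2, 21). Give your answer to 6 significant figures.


Substituting t = -14 into V(t) = -t^(-31) + t^(-30) - t^(-29) + t^(-28) - t^(-27) + t^(-26) - t^(-25) + t^(-24) - t^(-23) + t^(-22) - t^(-21) + t^(-20) - t^(-19) + t^(-18) - t^(-17) + t^(-16) - t^(-15) + t^(-14) - t^(-13) + t^(-12) + t^(-10):
  (-)t^(-31) = 2.95142e-36
  (+)t^(-30) = 4.13199e-35
  (-)t^(-29) = 5.78478e-34
  (+)t^(-28) = 8.09869e-33
  (-)t^(-27) = 1.13382e-31
  (+)t^(-26) = 1.58734e-30
  (-)t^(-25) = 2.22228e-29
  (+)t^(-24) = 3.11119e-28
  (-)t^(-23) = 4.35567e-27
  (+)t^(-22) = 6.09794e-26
  (-)t^(-21) = 8.53712e-25
  (+)t^(-20) = 1.1952e-23
  (-)t^(-19) = 1.67327e-22
  (+)t^(-18) = 2.34258e-21
  (-)t^(-17) = 3.27962e-20
  (+)t^(-16) = 4.59147e-19
  (-)t^(-15) = 6.42805e-18
  (+)t^(-14) = 8.99927e-17
  (-)t^(-13) = 1.2599e-15
  (+)t^(-12) = 1.76386e-14
  (+)t^(-10) = 3.45716e-12
Sum = (2.95142e-36) + (4.13199e-35) + (5.78478e-34) + (8.09869e-33) + (1.13382e-31) + (1.58734e-30) + (2.22228e-29) + (3.11119e-28) + (4.35567e-27) + (6.09794e-26) + (8.53712e-25) + (1.1952e-23) + (1.67327e-22) + (2.34258e-21) + (3.27962e-20) + (4.59147e-19) + (6.42805e-18) + (8.99927e-17) + (1.2599e-15) + (1.76386e-14) + (3.45716e-12)
= 3.476156695e-12
Rounded to 6 significant figures: 3.47616e-12

3.47616e-12


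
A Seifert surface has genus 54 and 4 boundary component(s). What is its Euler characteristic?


chi = 2 - 2g - b
= 2 - 2*54 - 4
= 2 - 108 - 4 = -110

-110


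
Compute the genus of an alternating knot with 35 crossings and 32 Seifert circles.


For alternating knots, g = (c - s + 1)/2.
= (35 - 32 + 1)/2
= 4/2 = 2

2


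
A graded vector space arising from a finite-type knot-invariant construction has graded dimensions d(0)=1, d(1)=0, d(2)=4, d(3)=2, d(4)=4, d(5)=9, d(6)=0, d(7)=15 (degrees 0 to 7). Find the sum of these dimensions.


Total dimension = d(0) + d(1) + ... + d(7)
= 1 + 0 + 4 + 2 + 4 + 9 + 0 + 15
= 35

35


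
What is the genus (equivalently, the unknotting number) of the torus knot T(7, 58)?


For a torus knot T(p,q), both the unknotting number and genus equal (p-1)(q-1)/2.
= (7-1)(58-1)/2
= 6*57/2
= 342/2 = 171

171


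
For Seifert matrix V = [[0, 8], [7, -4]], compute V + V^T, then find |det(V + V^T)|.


Step 1: Form V + V^T where V = [[0, 8], [7, -4]]
  V^T = [[0, 7], [8, -4]]
  V + V^T = [[0, 15], [15, -8]]
Step 2: det(V + V^T) = 0*(-8) - 15*15
  = 0 - 225 = -225
Step 3: Knot determinant = |det(V + V^T)| = |-225| = 225

225


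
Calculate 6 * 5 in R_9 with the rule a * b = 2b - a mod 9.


6 * 5 = 2*5 - 6 mod 9
= 10 - 6 mod 9
= 4 mod 9 = 4

4


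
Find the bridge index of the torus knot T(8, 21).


The bridge number of T(p,q) is min(p,q).
min(8, 21) = 8

8


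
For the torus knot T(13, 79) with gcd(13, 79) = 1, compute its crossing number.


For a torus knot T(p, q) with gcd(p,q)=1,
the crossing number is min(p*(q-1), q*(p-1)).
p*(q-1) = 13*78 = 1014
q*(p-1) = 79*12 = 948
min(1014, 948) = 948

948


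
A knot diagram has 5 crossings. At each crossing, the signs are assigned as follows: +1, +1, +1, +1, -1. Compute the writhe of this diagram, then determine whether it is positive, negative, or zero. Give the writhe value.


Step 1: Count positive crossings (+1).
Positive crossings: 4
Step 2: Count negative crossings (-1).
Negative crossings: 1
Step 3: Writhe = (positive) - (negative)
w = 4 - 1 = 3
Step 4: |w| = 3, and w is positive

3


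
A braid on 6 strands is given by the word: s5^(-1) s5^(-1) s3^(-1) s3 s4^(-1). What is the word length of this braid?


The word length counts the number of generators (including inverses).
Listing each generator: s5^(-1), s5^(-1), s3^(-1), s3, s4^(-1)
There are 5 generators in this braid word.

5


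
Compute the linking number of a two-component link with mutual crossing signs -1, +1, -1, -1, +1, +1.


Step 1: Count positive crossings: 3
Step 2: Count negative crossings: 3
Step 3: Sum of signs = 3 - 3 = 0
Step 4: Linking number = sum/2 = 0/2 = 0

0


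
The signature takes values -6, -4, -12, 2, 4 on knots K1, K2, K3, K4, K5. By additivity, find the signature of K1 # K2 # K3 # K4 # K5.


The signature is additive under connected sum.
signature(K1 # K2 # K3 # K4 # K5) = (-6) + (-4) + (-12) + (2) + (4)
= -16

-16


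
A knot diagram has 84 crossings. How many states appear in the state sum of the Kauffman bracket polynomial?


Each crossing contributes 2 choices (A-smoothing or B-smoothing).
Total states = 2^84 = 19342813113834066795298816

19342813113834066795298816


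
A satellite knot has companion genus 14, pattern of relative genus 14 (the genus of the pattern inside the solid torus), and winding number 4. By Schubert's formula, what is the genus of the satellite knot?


Schubert: g(satellite) = g_rel(pattern) + |winding| * g(companion),
where g_rel(pattern) is the genus of the pattern relative to the solid torus.
= 14 + 4 * 14
= 14 + 56 = 70

70


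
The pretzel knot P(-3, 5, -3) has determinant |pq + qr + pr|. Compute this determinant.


Step 1: Compute pq + qr + pr.
pq = (-3)*5 = -15
qr = 5*(-3) = -15
pr = (-3)*(-3) = 9
pq + qr + pr = -15 + (-15) + 9 = -21
Step 2: Take absolute value.
det(P(-3,5,-3)) = |-21| = 21

21


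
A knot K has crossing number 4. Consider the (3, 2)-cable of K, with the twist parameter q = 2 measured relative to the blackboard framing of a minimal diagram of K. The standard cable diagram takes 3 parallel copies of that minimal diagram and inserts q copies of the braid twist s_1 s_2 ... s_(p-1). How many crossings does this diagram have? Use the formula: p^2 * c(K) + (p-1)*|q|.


Step 1: Each of the c(K) crossings of the companion diagram becomes p*p = p^2 crossings among the p parallel strands, and each of the |q| twists s_1 s_2 ... s_(p-1) adds (p-1) crossings.
  Crossings = p^2 * c(K) + (p-1)*|q|
Step 2: = 3^2 * 4 + (3-1)*2
Step 3: = 9*4 + 2*2
Step 4: = 36 + 4 = 40

40


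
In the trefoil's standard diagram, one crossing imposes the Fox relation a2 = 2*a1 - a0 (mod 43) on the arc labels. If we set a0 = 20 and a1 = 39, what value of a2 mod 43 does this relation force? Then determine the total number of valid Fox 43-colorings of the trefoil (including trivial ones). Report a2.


Step 1: Apply the given crossing relation 2*a1 - a0 - a2 = 0 (mod 43).
  a2 = 2*a1 - a0 mod 43
  a2 = 2*39 - 20 mod 43
  a2 = 78 - 20 mod 43
  a2 = 58 mod 43 = 15
Step 2: The trefoil has determinant 3.
  Number of Fox p-colorings (p prime) is p^2 if p = 3, else p.
  Since 43 does not divide 3, only trivial (constant) colorings exist.
  (So the trial a0 = 20, a1 = 39 with a0 != a1 does NOT extend to a valid coloring of the whole trefoil: the other two crossing relations require 3*(a1 - a0) = 0 (mod 43), which fails.)
  Total colorings = 43
Step 3: a2 = 15, total Fox 43-colorings = 43

15


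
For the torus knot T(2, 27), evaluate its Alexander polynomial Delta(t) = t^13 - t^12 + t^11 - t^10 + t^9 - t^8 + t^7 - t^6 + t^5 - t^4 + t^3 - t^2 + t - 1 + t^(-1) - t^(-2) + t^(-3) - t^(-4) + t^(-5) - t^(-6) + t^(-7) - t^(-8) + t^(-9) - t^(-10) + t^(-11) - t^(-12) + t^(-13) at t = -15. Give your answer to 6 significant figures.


Substituting t = -15 into Delta(t) = t^13 - t^12 + t^11 - t^10 + t^9 - t^8 + t^7 - t^6 + t^5 - t^4 + t^3 - t^2 + t - 1 + t^(-1) - t^(-2) + t^(-3) - t^(-4) + t^(-5) - t^(-6) + t^(-7) - t^(-8) + t^(-9) - t^(-10) + t^(-11) - t^(-12) + t^(-13):
Term values: (-1946195068359375) + (-129746337890625) + (-8649755859375) + (-576650390625) + (-38443359375) + (-2562890625) + (-170859375) + (-11390625) + (-759375) + (-50625) + (-3375) + (-225) + (-15) + (-1) + (-0.0666667) + (-0.00444444) + (-0.000296296) + (-1.97531e-05) + (-1.31687e-06) + (-8.77915e-08) + (-5.85277e-09) + (-3.90184e-10) + (-2.60123e-11) + (-1.73415e-12) + (-1.1561e-13) + (-7.70735e-15) + (-5.13823e-16)
Sum = -2.085209002e+15
Rounded to 6 significant figures: -2.08521e+15

-2.08521e+15


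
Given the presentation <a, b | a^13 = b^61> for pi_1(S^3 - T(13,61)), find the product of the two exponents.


The relation is a^13 = b^61.
Product of exponents = 13 * 61
= 793

793


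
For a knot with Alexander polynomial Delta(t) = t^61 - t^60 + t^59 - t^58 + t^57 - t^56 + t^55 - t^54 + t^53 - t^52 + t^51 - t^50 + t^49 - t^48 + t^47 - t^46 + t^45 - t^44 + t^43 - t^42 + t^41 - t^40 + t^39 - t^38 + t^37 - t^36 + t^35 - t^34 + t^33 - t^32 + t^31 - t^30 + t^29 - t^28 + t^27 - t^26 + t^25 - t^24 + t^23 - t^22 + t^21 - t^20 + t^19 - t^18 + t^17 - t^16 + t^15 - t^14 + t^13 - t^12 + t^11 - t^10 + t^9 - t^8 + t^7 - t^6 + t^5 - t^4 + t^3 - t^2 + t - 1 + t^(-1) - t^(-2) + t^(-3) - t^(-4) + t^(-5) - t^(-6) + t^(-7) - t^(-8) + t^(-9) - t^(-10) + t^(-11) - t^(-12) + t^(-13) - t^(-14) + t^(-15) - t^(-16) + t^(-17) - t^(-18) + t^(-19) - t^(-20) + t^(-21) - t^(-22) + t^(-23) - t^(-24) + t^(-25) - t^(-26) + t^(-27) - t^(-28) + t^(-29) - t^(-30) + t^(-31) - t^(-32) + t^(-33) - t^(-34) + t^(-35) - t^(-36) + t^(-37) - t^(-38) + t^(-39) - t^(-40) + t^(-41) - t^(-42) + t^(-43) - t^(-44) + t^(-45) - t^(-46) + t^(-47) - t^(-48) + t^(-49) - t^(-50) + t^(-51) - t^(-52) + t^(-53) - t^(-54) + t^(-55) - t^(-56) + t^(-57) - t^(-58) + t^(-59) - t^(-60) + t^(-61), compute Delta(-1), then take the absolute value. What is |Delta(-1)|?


Step 1: The polynomial has 123 terms with alternating signs, exponents from 61 down to -61.
Step 2: Substitute t = -1. The i-th term has coefficient (-1)^i and exponent (m-i),
  so its value is (-1)^i * (-1)^(m-i) = (-1)^m = -1 for every i.
Step 3: All 123 terms equal -1, so Delta(-1) = 123 * (-1) = -123
Step 4: |Delta(-1)| = 123

123


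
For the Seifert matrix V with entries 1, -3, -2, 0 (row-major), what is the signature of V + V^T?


Step 1: V + V^T = [[2, -5], [-5, 0]]
Step 2: trace = 2, det = -25
Step 3: Discriminant = 2^2 - 4*(-25) = 104
Step 4: Eigenvalues: 6.09902, -4.09902
Step 5: Signature = (# positive eigenvalues) - (# negative eigenvalues) = 0

0


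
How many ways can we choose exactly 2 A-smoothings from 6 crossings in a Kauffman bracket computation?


We choose which 2 of 6 crossings get A-smoothings.
C(6, 2) = 6! / (2! * 4!)
= 15

15


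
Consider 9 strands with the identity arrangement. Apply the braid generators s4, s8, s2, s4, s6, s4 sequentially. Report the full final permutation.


Starting with identity [1, 2, 3, 4, 5, 6, 7, 8, 9].
Apply generators in sequence:
  After s4: [1, 2, 3, 5, 4, 6, 7, 8, 9]
  After s8: [1, 2, 3, 5, 4, 6, 7, 9, 8]
  After s2: [1, 3, 2, 5, 4, 6, 7, 9, 8]
  After s4: [1, 3, 2, 4, 5, 6, 7, 9, 8]
  After s6: [1, 3, 2, 4, 5, 7, 6, 9, 8]
  After s4: [1, 3, 2, 5, 4, 7, 6, 9, 8]
Final permutation: [1, 3, 2, 5, 4, 7, 6, 9, 8]

[1, 3, 2, 5, 4, 7, 6, 9, 8]


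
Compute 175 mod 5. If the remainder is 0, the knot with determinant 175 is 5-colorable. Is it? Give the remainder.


Step 1: A knot is p-colorable if and only if p divides its determinant.
Step 2: Compute 175 mod 5.
175 = 35 * 5 + 0
Step 3: 175 mod 5 = 0
Step 4: The knot is 5-colorable: yes

0


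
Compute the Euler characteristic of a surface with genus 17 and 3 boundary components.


chi = 2 - 2g - b
= 2 - 2*17 - 3
= 2 - 34 - 3 = -35

-35


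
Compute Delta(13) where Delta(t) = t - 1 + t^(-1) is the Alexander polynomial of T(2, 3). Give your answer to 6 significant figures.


Substituting t = 13 into Delta(t) = t - 1 + t^(-1):
Term values: (13) + (-1) + (0.0769231)
Sum = 12.07692308
Rounded to 6 significant figures: 12.0769

12.0769


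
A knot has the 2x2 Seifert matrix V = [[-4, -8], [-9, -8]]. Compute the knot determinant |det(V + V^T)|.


Step 1: Form V + V^T where V = [[-4, -8], [-9, -8]]
  V^T = [[-4, -9], [-8, -8]]
  V + V^T = [[-8, -17], [-17, -16]]
Step 2: det(V + V^T) = (-8)*(-16) - (-17)*(-17)
  = 128 - 289 = -161
Step 3: Knot determinant = |det(V + V^T)| = |-161| = 161

161


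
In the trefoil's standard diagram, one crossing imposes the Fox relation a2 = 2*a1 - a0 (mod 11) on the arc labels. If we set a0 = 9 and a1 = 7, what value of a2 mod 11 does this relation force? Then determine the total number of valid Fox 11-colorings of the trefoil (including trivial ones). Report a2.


Step 1: Apply the given crossing relation 2*a1 - a0 - a2 = 0 (mod 11).
  a2 = 2*a1 - a0 mod 11
  a2 = 2*7 - 9 mod 11
  a2 = 14 - 9 mod 11
  a2 = 5 mod 11 = 5
Step 2: The trefoil has determinant 3.
  Number of Fox p-colorings (p prime) is p^2 if p = 3, else p.
  Since 11 does not divide 3, only trivial (constant) colorings exist.
  (So the trial a0 = 9, a1 = 7 with a0 != a1 does NOT extend to a valid coloring of the whole trefoil: the other two crossing relations require 3*(a1 - a0) = 0 (mod 11), which fails.)
  Total colorings = 11
Step 3: a2 = 5, total Fox 11-colorings = 11

5


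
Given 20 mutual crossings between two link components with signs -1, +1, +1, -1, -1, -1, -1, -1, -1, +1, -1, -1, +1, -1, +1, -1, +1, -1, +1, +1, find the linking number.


Step 1: Count positive crossings: 8
Step 2: Count negative crossings: 12
Step 3: Sum of signs = 8 - 12 = -4
Step 4: Linking number = sum/2 = -4/2 = -2

-2


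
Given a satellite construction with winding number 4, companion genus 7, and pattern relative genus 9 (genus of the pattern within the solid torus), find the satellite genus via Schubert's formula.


Schubert: g(satellite) = g_rel(pattern) + |winding| * g(companion),
where g_rel(pattern) is the genus of the pattern relative to the solid torus.
= 9 + 4 * 7
= 9 + 28 = 37

37


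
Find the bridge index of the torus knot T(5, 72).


The bridge number of T(p,q) is min(p,q).
min(5, 72) = 5

5


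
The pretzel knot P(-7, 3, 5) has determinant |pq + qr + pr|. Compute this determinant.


Step 1: Compute pq + qr + pr.
pq = (-7)*3 = -21
qr = 3*5 = 15
pr = (-7)*5 = -35
pq + qr + pr = -21 + 15 + (-35) = -41
Step 2: Take absolute value.
det(P(-7,3,5)) = |-41| = 41

41


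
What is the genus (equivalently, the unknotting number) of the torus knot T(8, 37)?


For a torus knot T(p,q), both the unknotting number and genus equal (p-1)(q-1)/2.
= (8-1)(37-1)/2
= 7*36/2
= 252/2 = 126

126


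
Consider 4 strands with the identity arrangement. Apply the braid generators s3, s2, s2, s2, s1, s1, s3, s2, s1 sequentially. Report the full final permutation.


Starting with identity [1, 2, 3, 4].
Apply generators in sequence:
  After s3: [1, 2, 4, 3]
  After s2: [1, 4, 2, 3]
  After s2: [1, 2, 4, 3]
  After s2: [1, 4, 2, 3]
  After s1: [4, 1, 2, 3]
  After s1: [1, 4, 2, 3]
  After s3: [1, 4, 3, 2]
  After s2: [1, 3, 4, 2]
  After s1: [3, 1, 4, 2]
Final permutation: [3, 1, 4, 2]

[3, 1, 4, 2]


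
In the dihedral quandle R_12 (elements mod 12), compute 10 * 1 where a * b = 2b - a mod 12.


10 * 1 = 2*1 - 10 mod 12
= 2 - 10 mod 12
= -8 mod 12 = 4

4


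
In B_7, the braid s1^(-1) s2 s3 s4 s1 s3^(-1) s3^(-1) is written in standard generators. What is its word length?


The word length counts the number of generators (including inverses).
Listing each generator: s1^(-1), s2, s3, s4, s1, s3^(-1), s3^(-1)
There are 7 generators in this braid word.

7


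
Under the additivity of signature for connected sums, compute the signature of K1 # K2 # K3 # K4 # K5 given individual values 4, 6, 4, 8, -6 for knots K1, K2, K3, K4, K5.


The signature is additive under connected sum.
signature(K1 # K2 # K3 # K4 # K5) = (4) + (6) + (4) + (8) + (-6)
= 16

16


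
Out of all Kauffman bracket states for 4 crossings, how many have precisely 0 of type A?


We choose which 0 of 4 crossings get A-smoothings.
C(4, 0) = 4! / (0! * 4!)
= 1

1


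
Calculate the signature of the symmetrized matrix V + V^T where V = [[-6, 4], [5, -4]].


Step 1: V + V^T = [[-12, 9], [9, -8]]
Step 2: trace = -20, det = 15
Step 3: Discriminant = (-20)^2 - 4*15 = 340
Step 4: Eigenvalues: -0.780456, -19.2195
Step 5: Signature = (# positive eigenvalues) - (# negative eigenvalues) = -2

-2


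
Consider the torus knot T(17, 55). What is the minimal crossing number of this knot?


For a torus knot T(p, q) with gcd(p,q)=1,
the crossing number is min(p*(q-1), q*(p-1)).
p*(q-1) = 17*54 = 918
q*(p-1) = 55*16 = 880
min(918, 880) = 880

880


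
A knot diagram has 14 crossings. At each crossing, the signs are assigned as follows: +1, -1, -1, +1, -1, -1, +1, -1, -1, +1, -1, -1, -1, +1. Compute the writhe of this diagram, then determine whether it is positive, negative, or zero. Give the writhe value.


Step 1: Count positive crossings (+1).
Positive crossings: 5
Step 2: Count negative crossings (-1).
Negative crossings: 9
Step 3: Writhe = (positive) - (negative)
w = 5 - 9 = -4
Step 4: |w| = 4, and w is negative

-4


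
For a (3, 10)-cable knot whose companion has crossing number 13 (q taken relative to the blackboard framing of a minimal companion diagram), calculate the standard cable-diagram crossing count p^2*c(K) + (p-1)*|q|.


Step 1: Each of the c(K) crossings of the companion diagram becomes p*p = p^2 crossings among the p parallel strands, and each of the |q| twists s_1 s_2 ... s_(p-1) adds (p-1) crossings.
  Crossings = p^2 * c(K) + (p-1)*|q|
Step 2: = 3^2 * 13 + (3-1)*10
Step 3: = 9*13 + 2*10
Step 4: = 117 + 20 = 137

137


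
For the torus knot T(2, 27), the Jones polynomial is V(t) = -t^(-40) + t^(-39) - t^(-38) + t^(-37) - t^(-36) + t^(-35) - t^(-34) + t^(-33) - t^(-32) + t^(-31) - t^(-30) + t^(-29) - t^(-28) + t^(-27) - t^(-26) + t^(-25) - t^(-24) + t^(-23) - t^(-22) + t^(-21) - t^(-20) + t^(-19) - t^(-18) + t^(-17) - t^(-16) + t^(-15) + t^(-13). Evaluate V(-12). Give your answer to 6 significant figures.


Substituting t = -12 into V(t) = -t^(-40) + t^(-39) - t^(-38) + t^(-37) - t^(-36) + t^(-35) - t^(-34) + t^(-33) - t^(-32) + t^(-31) - t^(-30) + t^(-29) - t^(-28) + t^(-27) - t^(-26) + t^(-25) - t^(-24) + t^(-23) - t^(-22) + t^(-21) - t^(-20) + t^(-19) - t^(-18) + t^(-17) - t^(-16) + t^(-15) + t^(-13):
  (-)t^(-40) = -6.80378e-44
  (+)t^(-39) = -8.16453e-43
  (-)t^(-38) = -9.79744e-42
  (+)t^(-37) = -1.17569e-40
  (-)t^(-36) = -1.41083e-39
  (+)t^(-35) = -1.693e-38
  (-)t^(-34) = -2.0316e-37
  (+)t^(-33) = -2.43792e-36
  (-)t^(-32) = -2.9255e-35
  (+)t^(-31) = -3.5106e-34
  (-)t^(-30) = -4.21272e-33
  (+)t^(-29) = -5.05526e-32
  (-)t^(-28) = -6.06632e-31
  (+)t^(-27) = -7.27958e-30
  (-)t^(-26) = -8.7355e-29
  (+)t^(-25) = -1.04826e-27
  (-)t^(-24) = -1.25791e-26
  (+)t^(-23) = -1.50949e-25
  (-)t^(-22) = -1.81139e-24
  (+)t^(-21) = -2.17367e-23
  (-)t^(-20) = -2.60841e-22
  (+)t^(-19) = -3.13009e-21
  (-)t^(-18) = -3.7561e-20
  (+)t^(-17) = -4.50732e-19
  (-)t^(-16) = -5.40879e-18
  (+)t^(-15) = -6.49055e-17
  (+)t^(-13) = -9.34639e-15
Sum = (-6.80378e-44) + (-8.16453e-43) + (-9.79744e-42) + (-1.17569e-40) + (-1.41083e-39) + (-1.693e-38) + (-2.0316e-37) + (-2.43792e-36) + (-2.9255e-35) + (-3.5106e-34) + (-4.21272e-33) + (-5.05526e-32) + (-6.06632e-31) + (-7.27958e-30) + (-8.7355e-29) + (-1.04826e-27) + (-1.25791e-26) + (-1.50949e-25) + (-1.81139e-24) + (-2.17367e-23) + (-2.60841e-22) + (-3.13009e-21) + (-3.7561e-20) + (-4.50732e-19) + (-5.40879e-18) + (-6.49055e-17) + (-9.34639e-15)
= -9.417193868e-15
Rounded to 6 significant figures: -9.41719e-15

-9.41719e-15


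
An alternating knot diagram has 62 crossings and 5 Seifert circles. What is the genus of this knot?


For alternating knots, g = (c - s + 1)/2.
= (62 - 5 + 1)/2
= 58/2 = 29

29


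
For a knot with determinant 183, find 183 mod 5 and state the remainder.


Step 1: A knot is p-colorable if and only if p divides its determinant.
Step 2: Compute 183 mod 5.
183 = 36 * 5 + 3
Step 3: 183 mod 5 = 3
Step 4: The knot is 5-colorable: no

3


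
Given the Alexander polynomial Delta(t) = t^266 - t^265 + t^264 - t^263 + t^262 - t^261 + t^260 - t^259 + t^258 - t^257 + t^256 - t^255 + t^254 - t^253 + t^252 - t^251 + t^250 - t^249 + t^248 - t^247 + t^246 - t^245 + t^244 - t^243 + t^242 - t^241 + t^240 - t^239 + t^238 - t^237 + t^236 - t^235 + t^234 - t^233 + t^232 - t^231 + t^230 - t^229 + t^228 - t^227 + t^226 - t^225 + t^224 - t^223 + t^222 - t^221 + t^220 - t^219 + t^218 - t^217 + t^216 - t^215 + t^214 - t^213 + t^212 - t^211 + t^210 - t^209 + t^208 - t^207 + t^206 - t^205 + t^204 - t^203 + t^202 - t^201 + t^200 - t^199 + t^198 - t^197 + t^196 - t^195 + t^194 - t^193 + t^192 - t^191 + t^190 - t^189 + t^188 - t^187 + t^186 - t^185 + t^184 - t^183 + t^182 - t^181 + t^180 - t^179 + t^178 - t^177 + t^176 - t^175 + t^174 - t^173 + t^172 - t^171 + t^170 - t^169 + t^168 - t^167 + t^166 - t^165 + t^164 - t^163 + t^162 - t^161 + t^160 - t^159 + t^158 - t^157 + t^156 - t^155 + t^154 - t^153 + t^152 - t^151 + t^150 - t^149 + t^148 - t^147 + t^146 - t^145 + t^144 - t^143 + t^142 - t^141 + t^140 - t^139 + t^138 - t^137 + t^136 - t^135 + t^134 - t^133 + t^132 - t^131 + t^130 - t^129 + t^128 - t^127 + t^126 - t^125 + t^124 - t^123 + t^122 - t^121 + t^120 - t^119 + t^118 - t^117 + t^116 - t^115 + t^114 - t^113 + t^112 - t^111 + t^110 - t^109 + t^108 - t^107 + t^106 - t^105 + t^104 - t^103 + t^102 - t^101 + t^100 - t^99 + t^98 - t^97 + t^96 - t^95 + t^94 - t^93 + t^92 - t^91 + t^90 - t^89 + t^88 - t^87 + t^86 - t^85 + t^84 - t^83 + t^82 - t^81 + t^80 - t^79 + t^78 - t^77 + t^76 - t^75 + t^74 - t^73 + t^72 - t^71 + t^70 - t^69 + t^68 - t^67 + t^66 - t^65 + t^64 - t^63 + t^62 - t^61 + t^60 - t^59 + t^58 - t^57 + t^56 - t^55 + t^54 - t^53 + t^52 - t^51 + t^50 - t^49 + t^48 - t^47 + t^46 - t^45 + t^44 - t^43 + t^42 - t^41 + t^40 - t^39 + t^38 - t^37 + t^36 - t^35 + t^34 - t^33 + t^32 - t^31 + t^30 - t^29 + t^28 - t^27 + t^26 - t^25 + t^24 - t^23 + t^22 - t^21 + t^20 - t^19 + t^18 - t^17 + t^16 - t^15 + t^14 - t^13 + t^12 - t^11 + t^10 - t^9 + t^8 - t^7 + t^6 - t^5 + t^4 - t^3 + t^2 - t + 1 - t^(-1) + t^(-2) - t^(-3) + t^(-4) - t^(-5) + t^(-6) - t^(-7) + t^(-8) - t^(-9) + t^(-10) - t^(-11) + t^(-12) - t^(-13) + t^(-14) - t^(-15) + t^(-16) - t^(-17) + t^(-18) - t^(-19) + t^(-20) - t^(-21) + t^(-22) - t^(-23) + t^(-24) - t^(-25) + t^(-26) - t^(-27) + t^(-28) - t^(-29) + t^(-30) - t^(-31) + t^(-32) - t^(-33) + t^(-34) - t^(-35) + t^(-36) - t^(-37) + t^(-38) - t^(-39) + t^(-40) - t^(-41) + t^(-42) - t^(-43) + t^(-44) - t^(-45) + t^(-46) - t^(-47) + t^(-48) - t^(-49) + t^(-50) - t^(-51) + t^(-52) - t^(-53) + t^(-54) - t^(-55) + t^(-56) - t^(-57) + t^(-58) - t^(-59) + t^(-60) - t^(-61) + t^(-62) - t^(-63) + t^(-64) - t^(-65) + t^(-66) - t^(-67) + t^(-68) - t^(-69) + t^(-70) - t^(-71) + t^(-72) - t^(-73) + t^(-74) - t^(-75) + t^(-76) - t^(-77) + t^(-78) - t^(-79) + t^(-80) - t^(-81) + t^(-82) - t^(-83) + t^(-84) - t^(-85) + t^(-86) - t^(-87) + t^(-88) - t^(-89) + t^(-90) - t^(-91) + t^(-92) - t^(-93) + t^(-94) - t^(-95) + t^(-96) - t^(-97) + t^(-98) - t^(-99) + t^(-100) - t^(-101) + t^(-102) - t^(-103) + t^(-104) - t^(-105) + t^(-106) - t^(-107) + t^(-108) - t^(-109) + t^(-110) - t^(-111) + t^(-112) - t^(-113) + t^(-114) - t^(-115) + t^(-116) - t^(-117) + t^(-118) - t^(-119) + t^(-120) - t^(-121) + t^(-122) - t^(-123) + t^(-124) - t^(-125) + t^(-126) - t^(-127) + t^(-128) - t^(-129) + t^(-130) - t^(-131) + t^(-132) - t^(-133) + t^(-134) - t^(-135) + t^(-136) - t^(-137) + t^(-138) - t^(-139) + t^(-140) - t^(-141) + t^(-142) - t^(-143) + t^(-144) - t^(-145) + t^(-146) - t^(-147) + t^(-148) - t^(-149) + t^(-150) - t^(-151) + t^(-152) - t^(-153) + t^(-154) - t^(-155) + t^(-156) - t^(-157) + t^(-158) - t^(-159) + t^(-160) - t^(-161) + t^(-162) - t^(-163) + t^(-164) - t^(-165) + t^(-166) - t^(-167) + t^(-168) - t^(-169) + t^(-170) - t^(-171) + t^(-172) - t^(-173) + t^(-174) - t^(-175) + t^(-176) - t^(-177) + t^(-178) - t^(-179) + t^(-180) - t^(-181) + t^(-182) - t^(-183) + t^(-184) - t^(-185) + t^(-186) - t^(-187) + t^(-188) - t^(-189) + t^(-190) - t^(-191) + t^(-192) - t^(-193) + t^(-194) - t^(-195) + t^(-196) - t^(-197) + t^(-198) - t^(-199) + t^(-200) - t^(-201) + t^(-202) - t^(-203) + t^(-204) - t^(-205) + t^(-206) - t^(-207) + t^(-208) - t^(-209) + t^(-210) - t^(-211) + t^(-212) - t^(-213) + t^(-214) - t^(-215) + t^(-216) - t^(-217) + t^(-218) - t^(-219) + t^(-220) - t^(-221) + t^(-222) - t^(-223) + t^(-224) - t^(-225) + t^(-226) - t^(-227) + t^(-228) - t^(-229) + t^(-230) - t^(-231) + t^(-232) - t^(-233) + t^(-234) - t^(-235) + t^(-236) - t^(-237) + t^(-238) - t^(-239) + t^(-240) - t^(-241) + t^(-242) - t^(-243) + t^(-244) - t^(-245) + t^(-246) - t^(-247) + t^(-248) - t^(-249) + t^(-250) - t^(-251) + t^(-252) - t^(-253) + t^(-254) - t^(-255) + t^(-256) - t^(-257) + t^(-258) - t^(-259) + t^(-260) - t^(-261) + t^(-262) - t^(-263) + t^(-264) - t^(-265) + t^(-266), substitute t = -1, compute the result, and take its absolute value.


Step 1: The polynomial has 533 terms with alternating signs, exponents from 266 down to -266.
Step 2: Substitute t = -1. The i-th term has coefficient (-1)^i and exponent (m-i),
  so its value is (-1)^i * (-1)^(m-i) = (-1)^m = 1 for every i.
Step 3: All 533 terms equal 1, so Delta(-1) = 533 * (1) = 533
Step 4: |Delta(-1)| = 533

533
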